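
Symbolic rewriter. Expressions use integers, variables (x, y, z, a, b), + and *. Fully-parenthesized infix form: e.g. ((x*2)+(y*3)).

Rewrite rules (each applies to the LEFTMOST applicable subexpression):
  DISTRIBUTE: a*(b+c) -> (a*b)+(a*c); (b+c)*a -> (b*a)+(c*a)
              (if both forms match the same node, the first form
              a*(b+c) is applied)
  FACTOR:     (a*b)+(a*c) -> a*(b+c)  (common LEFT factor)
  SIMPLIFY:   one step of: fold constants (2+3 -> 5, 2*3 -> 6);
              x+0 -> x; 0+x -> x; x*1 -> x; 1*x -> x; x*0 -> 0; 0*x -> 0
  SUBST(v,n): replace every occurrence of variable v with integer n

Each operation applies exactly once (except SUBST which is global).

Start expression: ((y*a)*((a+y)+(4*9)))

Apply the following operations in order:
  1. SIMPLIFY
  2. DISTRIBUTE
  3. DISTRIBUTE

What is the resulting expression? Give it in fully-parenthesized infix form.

Start: ((y*a)*((a+y)+(4*9)))
Apply SIMPLIFY at RR (target: (4*9)): ((y*a)*((a+y)+(4*9))) -> ((y*a)*((a+y)+36))
Apply DISTRIBUTE at root (target: ((y*a)*((a+y)+36))): ((y*a)*((a+y)+36)) -> (((y*a)*(a+y))+((y*a)*36))
Apply DISTRIBUTE at L (target: ((y*a)*(a+y))): (((y*a)*(a+y))+((y*a)*36)) -> ((((y*a)*a)+((y*a)*y))+((y*a)*36))

Answer: ((((y*a)*a)+((y*a)*y))+((y*a)*36))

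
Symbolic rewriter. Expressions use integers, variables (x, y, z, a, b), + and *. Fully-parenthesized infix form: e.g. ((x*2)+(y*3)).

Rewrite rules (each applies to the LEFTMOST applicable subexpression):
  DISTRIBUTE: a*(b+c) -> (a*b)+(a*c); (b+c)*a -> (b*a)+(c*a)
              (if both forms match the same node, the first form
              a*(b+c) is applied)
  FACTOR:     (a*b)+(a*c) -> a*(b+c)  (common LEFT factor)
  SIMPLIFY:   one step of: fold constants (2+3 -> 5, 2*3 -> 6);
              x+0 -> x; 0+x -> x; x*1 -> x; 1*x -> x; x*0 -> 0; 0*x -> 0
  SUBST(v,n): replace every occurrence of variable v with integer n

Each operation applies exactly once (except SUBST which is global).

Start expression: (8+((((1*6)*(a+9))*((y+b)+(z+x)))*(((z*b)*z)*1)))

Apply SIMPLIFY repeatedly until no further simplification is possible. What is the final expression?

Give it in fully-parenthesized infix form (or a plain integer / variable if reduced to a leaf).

Answer: (8+(((6*(a+9))*((y+b)+(z+x)))*((z*b)*z)))

Derivation:
Start: (8+((((1*6)*(a+9))*((y+b)+(z+x)))*(((z*b)*z)*1)))
Step 1: at RLLL: (1*6) -> 6; overall: (8+((((1*6)*(a+9))*((y+b)+(z+x)))*(((z*b)*z)*1))) -> (8+(((6*(a+9))*((y+b)+(z+x)))*(((z*b)*z)*1)))
Step 2: at RR: (((z*b)*z)*1) -> ((z*b)*z); overall: (8+(((6*(a+9))*((y+b)+(z+x)))*(((z*b)*z)*1))) -> (8+(((6*(a+9))*((y+b)+(z+x)))*((z*b)*z)))
Fixed point: (8+(((6*(a+9))*((y+b)+(z+x)))*((z*b)*z)))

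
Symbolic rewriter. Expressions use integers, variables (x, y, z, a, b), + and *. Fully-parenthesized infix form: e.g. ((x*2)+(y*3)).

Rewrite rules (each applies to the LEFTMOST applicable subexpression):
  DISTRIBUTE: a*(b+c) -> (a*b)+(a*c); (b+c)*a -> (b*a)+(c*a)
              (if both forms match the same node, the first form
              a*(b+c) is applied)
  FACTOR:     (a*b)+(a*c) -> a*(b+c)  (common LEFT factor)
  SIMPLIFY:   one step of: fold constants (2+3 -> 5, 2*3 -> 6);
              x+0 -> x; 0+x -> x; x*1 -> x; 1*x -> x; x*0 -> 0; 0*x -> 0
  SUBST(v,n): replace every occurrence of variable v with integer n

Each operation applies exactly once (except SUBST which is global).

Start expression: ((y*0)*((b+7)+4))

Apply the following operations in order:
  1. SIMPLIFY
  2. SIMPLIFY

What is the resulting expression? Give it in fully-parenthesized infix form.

Answer: 0

Derivation:
Start: ((y*0)*((b+7)+4))
Apply SIMPLIFY at L (target: (y*0)): ((y*0)*((b+7)+4)) -> (0*((b+7)+4))
Apply SIMPLIFY at root (target: (0*((b+7)+4))): (0*((b+7)+4)) -> 0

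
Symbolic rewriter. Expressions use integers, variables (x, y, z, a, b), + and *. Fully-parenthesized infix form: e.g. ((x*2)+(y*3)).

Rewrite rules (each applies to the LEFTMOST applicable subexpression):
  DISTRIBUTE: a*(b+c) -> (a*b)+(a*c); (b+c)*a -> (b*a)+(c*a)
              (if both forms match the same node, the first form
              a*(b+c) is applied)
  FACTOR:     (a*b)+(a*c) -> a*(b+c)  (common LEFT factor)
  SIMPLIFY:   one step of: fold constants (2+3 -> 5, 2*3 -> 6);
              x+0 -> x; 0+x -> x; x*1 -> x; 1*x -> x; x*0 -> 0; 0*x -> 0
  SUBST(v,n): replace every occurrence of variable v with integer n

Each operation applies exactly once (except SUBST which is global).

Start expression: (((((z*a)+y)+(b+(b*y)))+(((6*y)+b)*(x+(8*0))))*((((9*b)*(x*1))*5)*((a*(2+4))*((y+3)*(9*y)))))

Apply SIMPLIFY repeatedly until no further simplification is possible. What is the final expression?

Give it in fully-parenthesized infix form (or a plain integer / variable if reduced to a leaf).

Start: (((((z*a)+y)+(b+(b*y)))+(((6*y)+b)*(x+(8*0))))*((((9*b)*(x*1))*5)*((a*(2+4))*((y+3)*(9*y)))))
Step 1: at LRRR: (8*0) -> 0; overall: (((((z*a)+y)+(b+(b*y)))+(((6*y)+b)*(x+(8*0))))*((((9*b)*(x*1))*5)*((a*(2+4))*((y+3)*(9*y))))) -> (((((z*a)+y)+(b+(b*y)))+(((6*y)+b)*(x+0)))*((((9*b)*(x*1))*5)*((a*(2+4))*((y+3)*(9*y)))))
Step 2: at LRR: (x+0) -> x; overall: (((((z*a)+y)+(b+(b*y)))+(((6*y)+b)*(x+0)))*((((9*b)*(x*1))*5)*((a*(2+4))*((y+3)*(9*y))))) -> (((((z*a)+y)+(b+(b*y)))+(((6*y)+b)*x))*((((9*b)*(x*1))*5)*((a*(2+4))*((y+3)*(9*y)))))
Step 3: at RLLR: (x*1) -> x; overall: (((((z*a)+y)+(b+(b*y)))+(((6*y)+b)*x))*((((9*b)*(x*1))*5)*((a*(2+4))*((y+3)*(9*y))))) -> (((((z*a)+y)+(b+(b*y)))+(((6*y)+b)*x))*((((9*b)*x)*5)*((a*(2+4))*((y+3)*(9*y)))))
Step 4: at RRLR: (2+4) -> 6; overall: (((((z*a)+y)+(b+(b*y)))+(((6*y)+b)*x))*((((9*b)*x)*5)*((a*(2+4))*((y+3)*(9*y))))) -> (((((z*a)+y)+(b+(b*y)))+(((6*y)+b)*x))*((((9*b)*x)*5)*((a*6)*((y+3)*(9*y)))))
Fixed point: (((((z*a)+y)+(b+(b*y)))+(((6*y)+b)*x))*((((9*b)*x)*5)*((a*6)*((y+3)*(9*y)))))

Answer: (((((z*a)+y)+(b+(b*y)))+(((6*y)+b)*x))*((((9*b)*x)*5)*((a*6)*((y+3)*(9*y)))))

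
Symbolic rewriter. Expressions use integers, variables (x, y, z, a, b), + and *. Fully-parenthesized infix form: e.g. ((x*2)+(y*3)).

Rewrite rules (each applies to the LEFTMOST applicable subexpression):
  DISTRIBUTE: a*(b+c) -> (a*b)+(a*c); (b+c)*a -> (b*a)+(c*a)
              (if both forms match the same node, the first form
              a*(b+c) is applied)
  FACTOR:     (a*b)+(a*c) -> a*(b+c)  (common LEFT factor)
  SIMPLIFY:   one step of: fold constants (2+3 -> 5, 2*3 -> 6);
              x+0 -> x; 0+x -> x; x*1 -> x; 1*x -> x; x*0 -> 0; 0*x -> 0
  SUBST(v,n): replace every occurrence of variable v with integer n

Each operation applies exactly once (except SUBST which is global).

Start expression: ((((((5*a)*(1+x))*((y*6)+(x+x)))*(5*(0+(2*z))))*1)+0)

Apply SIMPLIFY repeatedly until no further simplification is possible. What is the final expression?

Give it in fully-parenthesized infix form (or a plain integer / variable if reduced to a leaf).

Answer: ((((5*a)*(1+x))*((y*6)+(x+x)))*(5*(2*z)))

Derivation:
Start: ((((((5*a)*(1+x))*((y*6)+(x+x)))*(5*(0+(2*z))))*1)+0)
Step 1: at root: ((((((5*a)*(1+x))*((y*6)+(x+x)))*(5*(0+(2*z))))*1)+0) -> (((((5*a)*(1+x))*((y*6)+(x+x)))*(5*(0+(2*z))))*1); overall: ((((((5*a)*(1+x))*((y*6)+(x+x)))*(5*(0+(2*z))))*1)+0) -> (((((5*a)*(1+x))*((y*6)+(x+x)))*(5*(0+(2*z))))*1)
Step 2: at root: (((((5*a)*(1+x))*((y*6)+(x+x)))*(5*(0+(2*z))))*1) -> ((((5*a)*(1+x))*((y*6)+(x+x)))*(5*(0+(2*z)))); overall: (((((5*a)*(1+x))*((y*6)+(x+x)))*(5*(0+(2*z))))*1) -> ((((5*a)*(1+x))*((y*6)+(x+x)))*(5*(0+(2*z))))
Step 3: at RR: (0+(2*z)) -> (2*z); overall: ((((5*a)*(1+x))*((y*6)+(x+x)))*(5*(0+(2*z)))) -> ((((5*a)*(1+x))*((y*6)+(x+x)))*(5*(2*z)))
Fixed point: ((((5*a)*(1+x))*((y*6)+(x+x)))*(5*(2*z)))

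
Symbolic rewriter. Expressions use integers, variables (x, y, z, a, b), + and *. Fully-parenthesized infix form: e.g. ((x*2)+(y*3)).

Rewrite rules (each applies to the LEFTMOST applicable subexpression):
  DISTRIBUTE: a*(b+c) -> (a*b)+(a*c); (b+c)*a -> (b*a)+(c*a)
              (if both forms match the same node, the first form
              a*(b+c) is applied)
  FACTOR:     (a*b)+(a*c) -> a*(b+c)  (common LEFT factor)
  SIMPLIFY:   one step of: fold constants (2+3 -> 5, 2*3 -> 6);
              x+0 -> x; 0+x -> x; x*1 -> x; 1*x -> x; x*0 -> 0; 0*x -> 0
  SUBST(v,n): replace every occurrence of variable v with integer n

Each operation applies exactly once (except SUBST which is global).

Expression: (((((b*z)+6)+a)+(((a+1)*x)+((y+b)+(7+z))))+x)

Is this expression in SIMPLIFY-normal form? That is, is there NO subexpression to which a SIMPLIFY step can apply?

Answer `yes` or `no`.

Answer: yes

Derivation:
Expression: (((((b*z)+6)+a)+(((a+1)*x)+((y+b)+(7+z))))+x)
Scanning for simplifiable subexpressions (pre-order)...
  at root: (((((b*z)+6)+a)+(((a+1)*x)+((y+b)+(7+z))))+x) (not simplifiable)
  at L: ((((b*z)+6)+a)+(((a+1)*x)+((y+b)+(7+z)))) (not simplifiable)
  at LL: (((b*z)+6)+a) (not simplifiable)
  at LLL: ((b*z)+6) (not simplifiable)
  at LLLL: (b*z) (not simplifiable)
  at LR: (((a+1)*x)+((y+b)+(7+z))) (not simplifiable)
  at LRL: ((a+1)*x) (not simplifiable)
  at LRLL: (a+1) (not simplifiable)
  at LRR: ((y+b)+(7+z)) (not simplifiable)
  at LRRL: (y+b) (not simplifiable)
  at LRRR: (7+z) (not simplifiable)
Result: no simplifiable subexpression found -> normal form.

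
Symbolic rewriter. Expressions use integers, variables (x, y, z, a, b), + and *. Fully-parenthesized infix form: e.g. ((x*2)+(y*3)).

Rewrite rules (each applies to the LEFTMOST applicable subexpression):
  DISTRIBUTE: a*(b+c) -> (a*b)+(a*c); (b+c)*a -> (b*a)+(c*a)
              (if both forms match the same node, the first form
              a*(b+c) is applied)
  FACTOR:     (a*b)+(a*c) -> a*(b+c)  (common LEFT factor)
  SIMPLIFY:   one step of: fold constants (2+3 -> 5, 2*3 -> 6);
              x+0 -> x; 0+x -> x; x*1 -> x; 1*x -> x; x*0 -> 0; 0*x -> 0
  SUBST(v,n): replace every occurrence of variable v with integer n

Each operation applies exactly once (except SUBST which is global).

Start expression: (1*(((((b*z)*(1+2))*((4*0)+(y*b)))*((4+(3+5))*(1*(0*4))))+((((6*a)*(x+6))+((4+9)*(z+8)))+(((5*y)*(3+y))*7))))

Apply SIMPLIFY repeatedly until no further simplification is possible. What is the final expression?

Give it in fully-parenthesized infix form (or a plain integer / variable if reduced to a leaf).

Start: (1*(((((b*z)*(1+2))*((4*0)+(y*b)))*((4+(3+5))*(1*(0*4))))+((((6*a)*(x+6))+((4+9)*(z+8)))+(((5*y)*(3+y))*7))))
Step 1: at root: (1*(((((b*z)*(1+2))*((4*0)+(y*b)))*((4+(3+5))*(1*(0*4))))+((((6*a)*(x+6))+((4+9)*(z+8)))+(((5*y)*(3+y))*7)))) -> (((((b*z)*(1+2))*((4*0)+(y*b)))*((4+(3+5))*(1*(0*4))))+((((6*a)*(x+6))+((4+9)*(z+8)))+(((5*y)*(3+y))*7))); overall: (1*(((((b*z)*(1+2))*((4*0)+(y*b)))*((4+(3+5))*(1*(0*4))))+((((6*a)*(x+6))+((4+9)*(z+8)))+(((5*y)*(3+y))*7)))) -> (((((b*z)*(1+2))*((4*0)+(y*b)))*((4+(3+5))*(1*(0*4))))+((((6*a)*(x+6))+((4+9)*(z+8)))+(((5*y)*(3+y))*7)))
Step 2: at LLLR: (1+2) -> 3; overall: (((((b*z)*(1+2))*((4*0)+(y*b)))*((4+(3+5))*(1*(0*4))))+((((6*a)*(x+6))+((4+9)*(z+8)))+(((5*y)*(3+y))*7))) -> (((((b*z)*3)*((4*0)+(y*b)))*((4+(3+5))*(1*(0*4))))+((((6*a)*(x+6))+((4+9)*(z+8)))+(((5*y)*(3+y))*7)))
Step 3: at LLRL: (4*0) -> 0; overall: (((((b*z)*3)*((4*0)+(y*b)))*((4+(3+5))*(1*(0*4))))+((((6*a)*(x+6))+((4+9)*(z+8)))+(((5*y)*(3+y))*7))) -> (((((b*z)*3)*(0+(y*b)))*((4+(3+5))*(1*(0*4))))+((((6*a)*(x+6))+((4+9)*(z+8)))+(((5*y)*(3+y))*7)))
Step 4: at LLR: (0+(y*b)) -> (y*b); overall: (((((b*z)*3)*(0+(y*b)))*((4+(3+5))*(1*(0*4))))+((((6*a)*(x+6))+((4+9)*(z+8)))+(((5*y)*(3+y))*7))) -> (((((b*z)*3)*(y*b))*((4+(3+5))*(1*(0*4))))+((((6*a)*(x+6))+((4+9)*(z+8)))+(((5*y)*(3+y))*7)))
Step 5: at LRLR: (3+5) -> 8; overall: (((((b*z)*3)*(y*b))*((4+(3+5))*(1*(0*4))))+((((6*a)*(x+6))+((4+9)*(z+8)))+(((5*y)*(3+y))*7))) -> (((((b*z)*3)*(y*b))*((4+8)*(1*(0*4))))+((((6*a)*(x+6))+((4+9)*(z+8)))+(((5*y)*(3+y))*7)))
Step 6: at LRL: (4+8) -> 12; overall: (((((b*z)*3)*(y*b))*((4+8)*(1*(0*4))))+((((6*a)*(x+6))+((4+9)*(z+8)))+(((5*y)*(3+y))*7))) -> (((((b*z)*3)*(y*b))*(12*(1*(0*4))))+((((6*a)*(x+6))+((4+9)*(z+8)))+(((5*y)*(3+y))*7)))
Step 7: at LRR: (1*(0*4)) -> (0*4); overall: (((((b*z)*3)*(y*b))*(12*(1*(0*4))))+((((6*a)*(x+6))+((4+9)*(z+8)))+(((5*y)*(3+y))*7))) -> (((((b*z)*3)*(y*b))*(12*(0*4)))+((((6*a)*(x+6))+((4+9)*(z+8)))+(((5*y)*(3+y))*7)))
Step 8: at LRR: (0*4) -> 0; overall: (((((b*z)*3)*(y*b))*(12*(0*4)))+((((6*a)*(x+6))+((4+9)*(z+8)))+(((5*y)*(3+y))*7))) -> (((((b*z)*3)*(y*b))*(12*0))+((((6*a)*(x+6))+((4+9)*(z+8)))+(((5*y)*(3+y))*7)))
Step 9: at LR: (12*0) -> 0; overall: (((((b*z)*3)*(y*b))*(12*0))+((((6*a)*(x+6))+((4+9)*(z+8)))+(((5*y)*(3+y))*7))) -> (((((b*z)*3)*(y*b))*0)+((((6*a)*(x+6))+((4+9)*(z+8)))+(((5*y)*(3+y))*7)))
Step 10: at L: ((((b*z)*3)*(y*b))*0) -> 0; overall: (((((b*z)*3)*(y*b))*0)+((((6*a)*(x+6))+((4+9)*(z+8)))+(((5*y)*(3+y))*7))) -> (0+((((6*a)*(x+6))+((4+9)*(z+8)))+(((5*y)*(3+y))*7)))
Step 11: at root: (0+((((6*a)*(x+6))+((4+9)*(z+8)))+(((5*y)*(3+y))*7))) -> ((((6*a)*(x+6))+((4+9)*(z+8)))+(((5*y)*(3+y))*7)); overall: (0+((((6*a)*(x+6))+((4+9)*(z+8)))+(((5*y)*(3+y))*7))) -> ((((6*a)*(x+6))+((4+9)*(z+8)))+(((5*y)*(3+y))*7))
Step 12: at LRL: (4+9) -> 13; overall: ((((6*a)*(x+6))+((4+9)*(z+8)))+(((5*y)*(3+y))*7)) -> ((((6*a)*(x+6))+(13*(z+8)))+(((5*y)*(3+y))*7))
Fixed point: ((((6*a)*(x+6))+(13*(z+8)))+(((5*y)*(3+y))*7))

Answer: ((((6*a)*(x+6))+(13*(z+8)))+(((5*y)*(3+y))*7))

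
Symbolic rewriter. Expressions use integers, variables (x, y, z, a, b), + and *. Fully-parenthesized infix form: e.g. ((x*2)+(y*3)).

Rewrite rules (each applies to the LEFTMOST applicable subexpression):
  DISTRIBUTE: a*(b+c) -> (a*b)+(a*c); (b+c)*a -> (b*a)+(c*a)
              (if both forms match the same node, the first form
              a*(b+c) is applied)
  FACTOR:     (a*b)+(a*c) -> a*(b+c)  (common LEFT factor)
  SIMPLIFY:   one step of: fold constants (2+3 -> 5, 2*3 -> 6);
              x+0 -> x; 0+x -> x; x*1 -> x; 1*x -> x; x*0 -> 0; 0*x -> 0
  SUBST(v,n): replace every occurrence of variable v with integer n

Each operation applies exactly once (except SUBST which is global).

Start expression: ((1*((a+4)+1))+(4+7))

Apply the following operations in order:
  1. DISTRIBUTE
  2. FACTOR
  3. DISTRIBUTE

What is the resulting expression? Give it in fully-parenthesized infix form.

Start: ((1*((a+4)+1))+(4+7))
Apply DISTRIBUTE at L (target: (1*((a+4)+1))): ((1*((a+4)+1))+(4+7)) -> (((1*(a+4))+(1*1))+(4+7))
Apply FACTOR at L (target: ((1*(a+4))+(1*1))): (((1*(a+4))+(1*1))+(4+7)) -> ((1*((a+4)+1))+(4+7))
Apply DISTRIBUTE at L (target: (1*((a+4)+1))): ((1*((a+4)+1))+(4+7)) -> (((1*(a+4))+(1*1))+(4+7))

Answer: (((1*(a+4))+(1*1))+(4+7))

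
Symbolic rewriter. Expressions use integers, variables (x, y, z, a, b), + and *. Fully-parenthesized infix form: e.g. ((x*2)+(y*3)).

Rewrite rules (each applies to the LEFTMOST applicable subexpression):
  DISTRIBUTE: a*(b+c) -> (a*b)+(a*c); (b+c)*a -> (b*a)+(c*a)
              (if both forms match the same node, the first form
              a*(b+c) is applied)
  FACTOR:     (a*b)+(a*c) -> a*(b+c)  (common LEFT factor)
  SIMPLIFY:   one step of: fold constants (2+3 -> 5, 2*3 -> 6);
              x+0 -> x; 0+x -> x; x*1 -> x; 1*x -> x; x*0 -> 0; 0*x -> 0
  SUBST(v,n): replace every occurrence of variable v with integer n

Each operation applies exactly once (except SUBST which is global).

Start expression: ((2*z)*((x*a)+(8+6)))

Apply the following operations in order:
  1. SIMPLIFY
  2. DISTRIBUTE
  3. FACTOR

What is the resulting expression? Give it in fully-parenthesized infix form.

Answer: ((2*z)*((x*a)+14))

Derivation:
Start: ((2*z)*((x*a)+(8+6)))
Apply SIMPLIFY at RR (target: (8+6)): ((2*z)*((x*a)+(8+6))) -> ((2*z)*((x*a)+14))
Apply DISTRIBUTE at root (target: ((2*z)*((x*a)+14))): ((2*z)*((x*a)+14)) -> (((2*z)*(x*a))+((2*z)*14))
Apply FACTOR at root (target: (((2*z)*(x*a))+((2*z)*14))): (((2*z)*(x*a))+((2*z)*14)) -> ((2*z)*((x*a)+14))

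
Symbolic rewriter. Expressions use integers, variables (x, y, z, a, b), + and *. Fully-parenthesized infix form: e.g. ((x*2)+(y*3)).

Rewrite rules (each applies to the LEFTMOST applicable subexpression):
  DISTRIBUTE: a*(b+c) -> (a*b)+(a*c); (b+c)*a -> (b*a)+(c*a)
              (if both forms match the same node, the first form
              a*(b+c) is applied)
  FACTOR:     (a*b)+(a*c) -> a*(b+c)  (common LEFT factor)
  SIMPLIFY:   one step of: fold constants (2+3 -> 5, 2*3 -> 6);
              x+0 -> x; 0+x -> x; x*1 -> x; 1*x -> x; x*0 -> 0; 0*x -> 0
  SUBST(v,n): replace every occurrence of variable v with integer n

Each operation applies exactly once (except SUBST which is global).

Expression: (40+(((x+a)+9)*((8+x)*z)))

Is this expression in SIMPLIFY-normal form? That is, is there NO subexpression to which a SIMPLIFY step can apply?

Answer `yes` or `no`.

Expression: (40+(((x+a)+9)*((8+x)*z)))
Scanning for simplifiable subexpressions (pre-order)...
  at root: (40+(((x+a)+9)*((8+x)*z))) (not simplifiable)
  at R: (((x+a)+9)*((8+x)*z)) (not simplifiable)
  at RL: ((x+a)+9) (not simplifiable)
  at RLL: (x+a) (not simplifiable)
  at RR: ((8+x)*z) (not simplifiable)
  at RRL: (8+x) (not simplifiable)
Result: no simplifiable subexpression found -> normal form.

Answer: yes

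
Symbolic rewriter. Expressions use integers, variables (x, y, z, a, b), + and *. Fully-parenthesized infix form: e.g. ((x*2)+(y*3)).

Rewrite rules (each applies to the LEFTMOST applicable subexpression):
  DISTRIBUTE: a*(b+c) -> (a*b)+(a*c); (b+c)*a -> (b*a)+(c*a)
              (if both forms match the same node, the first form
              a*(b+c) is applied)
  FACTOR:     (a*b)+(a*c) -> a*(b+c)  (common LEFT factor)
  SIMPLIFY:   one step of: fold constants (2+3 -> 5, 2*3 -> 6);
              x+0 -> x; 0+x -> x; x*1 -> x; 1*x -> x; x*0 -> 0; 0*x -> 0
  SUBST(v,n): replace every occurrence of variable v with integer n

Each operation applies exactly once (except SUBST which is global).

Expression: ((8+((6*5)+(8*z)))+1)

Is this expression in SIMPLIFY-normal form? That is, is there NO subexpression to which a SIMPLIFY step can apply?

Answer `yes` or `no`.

Answer: no

Derivation:
Expression: ((8+((6*5)+(8*z)))+1)
Scanning for simplifiable subexpressions (pre-order)...
  at root: ((8+((6*5)+(8*z)))+1) (not simplifiable)
  at L: (8+((6*5)+(8*z))) (not simplifiable)
  at LR: ((6*5)+(8*z)) (not simplifiable)
  at LRL: (6*5) (SIMPLIFIABLE)
  at LRR: (8*z) (not simplifiable)
Found simplifiable subexpr at path LRL: (6*5)
One SIMPLIFY step would give: ((8+(30+(8*z)))+1)
-> NOT in normal form.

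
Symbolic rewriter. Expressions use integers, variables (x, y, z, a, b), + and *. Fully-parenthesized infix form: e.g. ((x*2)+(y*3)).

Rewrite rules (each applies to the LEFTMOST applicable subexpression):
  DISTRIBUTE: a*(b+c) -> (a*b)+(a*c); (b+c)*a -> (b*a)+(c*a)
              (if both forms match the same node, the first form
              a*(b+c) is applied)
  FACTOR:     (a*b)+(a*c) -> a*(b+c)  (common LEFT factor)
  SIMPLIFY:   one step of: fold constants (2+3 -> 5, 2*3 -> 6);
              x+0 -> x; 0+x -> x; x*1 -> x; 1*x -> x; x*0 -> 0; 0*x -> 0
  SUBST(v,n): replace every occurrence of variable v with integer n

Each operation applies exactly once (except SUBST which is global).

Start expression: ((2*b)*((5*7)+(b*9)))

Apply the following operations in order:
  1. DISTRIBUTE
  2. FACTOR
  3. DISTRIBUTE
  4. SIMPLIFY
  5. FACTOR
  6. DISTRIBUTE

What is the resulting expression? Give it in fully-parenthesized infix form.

Start: ((2*b)*((5*7)+(b*9)))
Apply DISTRIBUTE at root (target: ((2*b)*((5*7)+(b*9)))): ((2*b)*((5*7)+(b*9))) -> (((2*b)*(5*7))+((2*b)*(b*9)))
Apply FACTOR at root (target: (((2*b)*(5*7))+((2*b)*(b*9)))): (((2*b)*(5*7))+((2*b)*(b*9))) -> ((2*b)*((5*7)+(b*9)))
Apply DISTRIBUTE at root (target: ((2*b)*((5*7)+(b*9)))): ((2*b)*((5*7)+(b*9))) -> (((2*b)*(5*7))+((2*b)*(b*9)))
Apply SIMPLIFY at LR (target: (5*7)): (((2*b)*(5*7))+((2*b)*(b*9))) -> (((2*b)*35)+((2*b)*(b*9)))
Apply FACTOR at root (target: (((2*b)*35)+((2*b)*(b*9)))): (((2*b)*35)+((2*b)*(b*9))) -> ((2*b)*(35+(b*9)))
Apply DISTRIBUTE at root (target: ((2*b)*(35+(b*9)))): ((2*b)*(35+(b*9))) -> (((2*b)*35)+((2*b)*(b*9)))

Answer: (((2*b)*35)+((2*b)*(b*9)))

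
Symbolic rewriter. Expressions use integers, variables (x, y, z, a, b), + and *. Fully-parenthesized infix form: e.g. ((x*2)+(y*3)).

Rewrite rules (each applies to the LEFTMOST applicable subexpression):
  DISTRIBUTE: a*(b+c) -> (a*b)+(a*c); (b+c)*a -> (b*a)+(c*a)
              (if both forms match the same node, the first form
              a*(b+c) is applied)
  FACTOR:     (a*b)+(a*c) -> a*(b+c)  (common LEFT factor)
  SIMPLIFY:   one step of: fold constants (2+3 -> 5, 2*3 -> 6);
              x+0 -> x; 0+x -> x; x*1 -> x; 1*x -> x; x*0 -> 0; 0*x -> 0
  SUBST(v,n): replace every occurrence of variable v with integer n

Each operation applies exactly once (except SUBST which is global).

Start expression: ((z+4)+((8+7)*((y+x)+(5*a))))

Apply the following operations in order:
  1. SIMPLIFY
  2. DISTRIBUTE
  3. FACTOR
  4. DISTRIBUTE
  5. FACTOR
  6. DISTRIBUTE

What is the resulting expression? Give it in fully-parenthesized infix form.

Start: ((z+4)+((8+7)*((y+x)+(5*a))))
Apply SIMPLIFY at RL (target: (8+7)): ((z+4)+((8+7)*((y+x)+(5*a)))) -> ((z+4)+(15*((y+x)+(5*a))))
Apply DISTRIBUTE at R (target: (15*((y+x)+(5*a)))): ((z+4)+(15*((y+x)+(5*a)))) -> ((z+4)+((15*(y+x))+(15*(5*a))))
Apply FACTOR at R (target: ((15*(y+x))+(15*(5*a)))): ((z+4)+((15*(y+x))+(15*(5*a)))) -> ((z+4)+(15*((y+x)+(5*a))))
Apply DISTRIBUTE at R (target: (15*((y+x)+(5*a)))): ((z+4)+(15*((y+x)+(5*a)))) -> ((z+4)+((15*(y+x))+(15*(5*a))))
Apply FACTOR at R (target: ((15*(y+x))+(15*(5*a)))): ((z+4)+((15*(y+x))+(15*(5*a)))) -> ((z+4)+(15*((y+x)+(5*a))))
Apply DISTRIBUTE at R (target: (15*((y+x)+(5*a)))): ((z+4)+(15*((y+x)+(5*a)))) -> ((z+4)+((15*(y+x))+(15*(5*a))))

Answer: ((z+4)+((15*(y+x))+(15*(5*a))))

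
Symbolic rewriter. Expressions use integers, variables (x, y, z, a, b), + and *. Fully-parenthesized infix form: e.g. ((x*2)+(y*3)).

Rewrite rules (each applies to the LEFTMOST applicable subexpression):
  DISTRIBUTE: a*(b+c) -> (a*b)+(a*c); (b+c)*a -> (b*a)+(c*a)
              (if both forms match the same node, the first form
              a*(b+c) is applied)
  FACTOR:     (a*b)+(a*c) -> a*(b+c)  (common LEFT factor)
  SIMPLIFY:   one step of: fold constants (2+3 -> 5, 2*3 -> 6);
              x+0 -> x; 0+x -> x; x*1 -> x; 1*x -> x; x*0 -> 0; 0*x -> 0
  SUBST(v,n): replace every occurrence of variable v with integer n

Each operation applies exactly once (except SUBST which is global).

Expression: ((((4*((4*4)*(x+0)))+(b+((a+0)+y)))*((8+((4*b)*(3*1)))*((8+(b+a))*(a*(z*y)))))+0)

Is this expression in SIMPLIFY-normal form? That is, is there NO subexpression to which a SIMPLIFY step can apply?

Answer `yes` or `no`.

Expression: ((((4*((4*4)*(x+0)))+(b+((a+0)+y)))*((8+((4*b)*(3*1)))*((8+(b+a))*(a*(z*y)))))+0)
Scanning for simplifiable subexpressions (pre-order)...
  at root: ((((4*((4*4)*(x+0)))+(b+((a+0)+y)))*((8+((4*b)*(3*1)))*((8+(b+a))*(a*(z*y)))))+0) (SIMPLIFIABLE)
  at L: (((4*((4*4)*(x+0)))+(b+((a+0)+y)))*((8+((4*b)*(3*1)))*((8+(b+a))*(a*(z*y))))) (not simplifiable)
  at LL: ((4*((4*4)*(x+0)))+(b+((a+0)+y))) (not simplifiable)
  at LLL: (4*((4*4)*(x+0))) (not simplifiable)
  at LLLR: ((4*4)*(x+0)) (not simplifiable)
  at LLLRL: (4*4) (SIMPLIFIABLE)
  at LLLRR: (x+0) (SIMPLIFIABLE)
  at LLR: (b+((a+0)+y)) (not simplifiable)
  at LLRR: ((a+0)+y) (not simplifiable)
  at LLRRL: (a+0) (SIMPLIFIABLE)
  at LR: ((8+((4*b)*(3*1)))*((8+(b+a))*(a*(z*y)))) (not simplifiable)
  at LRL: (8+((4*b)*(3*1))) (not simplifiable)
  at LRLR: ((4*b)*(3*1)) (not simplifiable)
  at LRLRL: (4*b) (not simplifiable)
  at LRLRR: (3*1) (SIMPLIFIABLE)
  at LRR: ((8+(b+a))*(a*(z*y))) (not simplifiable)
  at LRRL: (8+(b+a)) (not simplifiable)
  at LRRLR: (b+a) (not simplifiable)
  at LRRR: (a*(z*y)) (not simplifiable)
  at LRRRR: (z*y) (not simplifiable)
Found simplifiable subexpr at path root: ((((4*((4*4)*(x+0)))+(b+((a+0)+y)))*((8+((4*b)*(3*1)))*((8+(b+a))*(a*(z*y)))))+0)
One SIMPLIFY step would give: (((4*((4*4)*(x+0)))+(b+((a+0)+y)))*((8+((4*b)*(3*1)))*((8+(b+a))*(a*(z*y)))))
-> NOT in normal form.

Answer: no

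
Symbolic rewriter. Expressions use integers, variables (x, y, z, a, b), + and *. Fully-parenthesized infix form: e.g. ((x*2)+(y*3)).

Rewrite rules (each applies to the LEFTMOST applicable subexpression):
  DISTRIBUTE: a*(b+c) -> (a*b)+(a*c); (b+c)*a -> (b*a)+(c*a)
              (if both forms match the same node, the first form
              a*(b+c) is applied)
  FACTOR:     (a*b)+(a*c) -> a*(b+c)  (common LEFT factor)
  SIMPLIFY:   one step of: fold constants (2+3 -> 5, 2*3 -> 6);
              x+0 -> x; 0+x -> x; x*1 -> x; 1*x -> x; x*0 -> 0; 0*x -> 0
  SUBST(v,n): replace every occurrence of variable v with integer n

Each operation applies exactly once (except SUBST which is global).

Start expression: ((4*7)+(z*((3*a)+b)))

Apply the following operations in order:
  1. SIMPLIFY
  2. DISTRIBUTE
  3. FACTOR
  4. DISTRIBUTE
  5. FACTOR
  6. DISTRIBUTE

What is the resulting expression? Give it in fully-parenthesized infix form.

Start: ((4*7)+(z*((3*a)+b)))
Apply SIMPLIFY at L (target: (4*7)): ((4*7)+(z*((3*a)+b))) -> (28+(z*((3*a)+b)))
Apply DISTRIBUTE at R (target: (z*((3*a)+b))): (28+(z*((3*a)+b))) -> (28+((z*(3*a))+(z*b)))
Apply FACTOR at R (target: ((z*(3*a))+(z*b))): (28+((z*(3*a))+(z*b))) -> (28+(z*((3*a)+b)))
Apply DISTRIBUTE at R (target: (z*((3*a)+b))): (28+(z*((3*a)+b))) -> (28+((z*(3*a))+(z*b)))
Apply FACTOR at R (target: ((z*(3*a))+(z*b))): (28+((z*(3*a))+(z*b))) -> (28+(z*((3*a)+b)))
Apply DISTRIBUTE at R (target: (z*((3*a)+b))): (28+(z*((3*a)+b))) -> (28+((z*(3*a))+(z*b)))

Answer: (28+((z*(3*a))+(z*b)))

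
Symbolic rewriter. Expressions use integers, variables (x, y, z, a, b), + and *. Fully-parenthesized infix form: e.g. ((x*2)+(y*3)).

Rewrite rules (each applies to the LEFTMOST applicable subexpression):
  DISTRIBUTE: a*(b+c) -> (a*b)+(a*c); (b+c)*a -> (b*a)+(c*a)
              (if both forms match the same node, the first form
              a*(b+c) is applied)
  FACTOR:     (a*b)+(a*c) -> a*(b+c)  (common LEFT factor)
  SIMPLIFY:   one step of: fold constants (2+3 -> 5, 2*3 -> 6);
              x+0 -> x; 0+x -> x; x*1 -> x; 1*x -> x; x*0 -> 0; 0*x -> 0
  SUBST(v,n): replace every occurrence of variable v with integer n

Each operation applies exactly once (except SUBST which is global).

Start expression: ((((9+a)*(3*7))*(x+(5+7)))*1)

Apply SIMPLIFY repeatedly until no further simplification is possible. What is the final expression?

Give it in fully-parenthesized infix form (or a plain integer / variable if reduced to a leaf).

Answer: (((9+a)*21)*(x+12))

Derivation:
Start: ((((9+a)*(3*7))*(x+(5+7)))*1)
Step 1: at root: ((((9+a)*(3*7))*(x+(5+7)))*1) -> (((9+a)*(3*7))*(x+(5+7))); overall: ((((9+a)*(3*7))*(x+(5+7)))*1) -> (((9+a)*(3*7))*(x+(5+7)))
Step 2: at LR: (3*7) -> 21; overall: (((9+a)*(3*7))*(x+(5+7))) -> (((9+a)*21)*(x+(5+7)))
Step 3: at RR: (5+7) -> 12; overall: (((9+a)*21)*(x+(5+7))) -> (((9+a)*21)*(x+12))
Fixed point: (((9+a)*21)*(x+12))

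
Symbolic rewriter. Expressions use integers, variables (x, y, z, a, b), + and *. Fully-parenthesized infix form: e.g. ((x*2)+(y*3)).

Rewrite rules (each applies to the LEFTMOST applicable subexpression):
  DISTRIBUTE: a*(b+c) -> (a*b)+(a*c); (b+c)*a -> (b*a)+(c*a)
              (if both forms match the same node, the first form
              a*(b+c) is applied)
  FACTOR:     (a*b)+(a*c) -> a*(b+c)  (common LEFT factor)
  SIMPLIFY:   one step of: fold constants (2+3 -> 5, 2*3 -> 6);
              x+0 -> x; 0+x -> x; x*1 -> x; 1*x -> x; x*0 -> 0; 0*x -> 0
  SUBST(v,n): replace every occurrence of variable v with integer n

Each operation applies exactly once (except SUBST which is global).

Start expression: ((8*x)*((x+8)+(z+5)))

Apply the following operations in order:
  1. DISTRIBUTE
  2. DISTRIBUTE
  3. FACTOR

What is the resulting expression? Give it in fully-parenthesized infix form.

Answer: (((8*x)*(x+8))+((8*x)*(z+5)))

Derivation:
Start: ((8*x)*((x+8)+(z+5)))
Apply DISTRIBUTE at root (target: ((8*x)*((x+8)+(z+5)))): ((8*x)*((x+8)+(z+5))) -> (((8*x)*(x+8))+((8*x)*(z+5)))
Apply DISTRIBUTE at L (target: ((8*x)*(x+8))): (((8*x)*(x+8))+((8*x)*(z+5))) -> ((((8*x)*x)+((8*x)*8))+((8*x)*(z+5)))
Apply FACTOR at L (target: (((8*x)*x)+((8*x)*8))): ((((8*x)*x)+((8*x)*8))+((8*x)*(z+5))) -> (((8*x)*(x+8))+((8*x)*(z+5)))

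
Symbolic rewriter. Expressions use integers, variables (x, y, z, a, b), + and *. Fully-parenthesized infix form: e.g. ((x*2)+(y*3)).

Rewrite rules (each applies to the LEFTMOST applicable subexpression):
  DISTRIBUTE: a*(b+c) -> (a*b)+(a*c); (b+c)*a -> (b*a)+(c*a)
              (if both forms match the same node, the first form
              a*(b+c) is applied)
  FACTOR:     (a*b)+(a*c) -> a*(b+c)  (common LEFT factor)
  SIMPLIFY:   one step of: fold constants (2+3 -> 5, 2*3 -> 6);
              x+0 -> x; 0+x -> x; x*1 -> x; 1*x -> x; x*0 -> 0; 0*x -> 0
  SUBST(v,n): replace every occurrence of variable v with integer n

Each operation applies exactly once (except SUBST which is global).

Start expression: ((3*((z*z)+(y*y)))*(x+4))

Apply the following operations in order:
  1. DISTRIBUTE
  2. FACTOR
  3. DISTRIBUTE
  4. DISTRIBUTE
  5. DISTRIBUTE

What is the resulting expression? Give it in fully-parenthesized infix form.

Start: ((3*((z*z)+(y*y)))*(x+4))
Apply DISTRIBUTE at root (target: ((3*((z*z)+(y*y)))*(x+4))): ((3*((z*z)+(y*y)))*(x+4)) -> (((3*((z*z)+(y*y)))*x)+((3*((z*z)+(y*y)))*4))
Apply FACTOR at root (target: (((3*((z*z)+(y*y)))*x)+((3*((z*z)+(y*y)))*4))): (((3*((z*z)+(y*y)))*x)+((3*((z*z)+(y*y)))*4)) -> ((3*((z*z)+(y*y)))*(x+4))
Apply DISTRIBUTE at root (target: ((3*((z*z)+(y*y)))*(x+4))): ((3*((z*z)+(y*y)))*(x+4)) -> (((3*((z*z)+(y*y)))*x)+((3*((z*z)+(y*y)))*4))
Apply DISTRIBUTE at LL (target: (3*((z*z)+(y*y)))): (((3*((z*z)+(y*y)))*x)+((3*((z*z)+(y*y)))*4)) -> ((((3*(z*z))+(3*(y*y)))*x)+((3*((z*z)+(y*y)))*4))
Apply DISTRIBUTE at L (target: (((3*(z*z))+(3*(y*y)))*x)): ((((3*(z*z))+(3*(y*y)))*x)+((3*((z*z)+(y*y)))*4)) -> ((((3*(z*z))*x)+((3*(y*y))*x))+((3*((z*z)+(y*y)))*4))

Answer: ((((3*(z*z))*x)+((3*(y*y))*x))+((3*((z*z)+(y*y)))*4))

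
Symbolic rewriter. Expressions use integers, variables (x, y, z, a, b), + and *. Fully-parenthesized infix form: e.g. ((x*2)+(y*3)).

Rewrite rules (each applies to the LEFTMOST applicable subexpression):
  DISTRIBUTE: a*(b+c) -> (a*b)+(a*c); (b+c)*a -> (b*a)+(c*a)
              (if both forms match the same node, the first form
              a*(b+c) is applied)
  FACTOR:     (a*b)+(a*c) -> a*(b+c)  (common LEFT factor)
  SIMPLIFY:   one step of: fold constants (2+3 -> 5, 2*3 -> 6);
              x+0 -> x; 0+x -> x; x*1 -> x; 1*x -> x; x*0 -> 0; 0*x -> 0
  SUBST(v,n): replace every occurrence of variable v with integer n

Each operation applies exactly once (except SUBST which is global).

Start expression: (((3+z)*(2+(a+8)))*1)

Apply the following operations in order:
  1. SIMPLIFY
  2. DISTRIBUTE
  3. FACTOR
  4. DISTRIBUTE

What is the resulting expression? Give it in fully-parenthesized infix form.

Start: (((3+z)*(2+(a+8)))*1)
Apply SIMPLIFY at root (target: (((3+z)*(2+(a+8)))*1)): (((3+z)*(2+(a+8)))*1) -> ((3+z)*(2+(a+8)))
Apply DISTRIBUTE at root (target: ((3+z)*(2+(a+8)))): ((3+z)*(2+(a+8))) -> (((3+z)*2)+((3+z)*(a+8)))
Apply FACTOR at root (target: (((3+z)*2)+((3+z)*(a+8)))): (((3+z)*2)+((3+z)*(a+8))) -> ((3+z)*(2+(a+8)))
Apply DISTRIBUTE at root (target: ((3+z)*(2+(a+8)))): ((3+z)*(2+(a+8))) -> (((3+z)*2)+((3+z)*(a+8)))

Answer: (((3+z)*2)+((3+z)*(a+8)))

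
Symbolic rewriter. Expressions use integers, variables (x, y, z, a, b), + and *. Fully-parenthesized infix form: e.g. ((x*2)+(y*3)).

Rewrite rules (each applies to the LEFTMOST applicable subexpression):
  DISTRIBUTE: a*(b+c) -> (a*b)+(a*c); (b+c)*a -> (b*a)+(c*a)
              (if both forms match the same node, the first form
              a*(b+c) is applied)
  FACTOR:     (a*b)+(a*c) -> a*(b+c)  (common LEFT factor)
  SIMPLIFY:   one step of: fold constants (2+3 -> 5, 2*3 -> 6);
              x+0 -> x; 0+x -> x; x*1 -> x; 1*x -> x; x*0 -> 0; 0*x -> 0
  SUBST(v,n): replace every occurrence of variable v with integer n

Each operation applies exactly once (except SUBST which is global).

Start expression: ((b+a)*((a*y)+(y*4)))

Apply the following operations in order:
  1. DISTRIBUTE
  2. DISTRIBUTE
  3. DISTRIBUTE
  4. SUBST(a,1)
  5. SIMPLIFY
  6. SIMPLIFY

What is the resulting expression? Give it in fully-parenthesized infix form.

Start: ((b+a)*((a*y)+(y*4)))
Apply DISTRIBUTE at root (target: ((b+a)*((a*y)+(y*4)))): ((b+a)*((a*y)+(y*4))) -> (((b+a)*(a*y))+((b+a)*(y*4)))
Apply DISTRIBUTE at L (target: ((b+a)*(a*y))): (((b+a)*(a*y))+((b+a)*(y*4))) -> (((b*(a*y))+(a*(a*y)))+((b+a)*(y*4)))
Apply DISTRIBUTE at R (target: ((b+a)*(y*4))): (((b*(a*y))+(a*(a*y)))+((b+a)*(y*4))) -> (((b*(a*y))+(a*(a*y)))+((b*(y*4))+(a*(y*4))))
Apply SUBST(a,1): (((b*(a*y))+(a*(a*y)))+((b*(y*4))+(a*(y*4)))) -> (((b*(1*y))+(1*(1*y)))+((b*(y*4))+(1*(y*4))))
Apply SIMPLIFY at LLR (target: (1*y)): (((b*(1*y))+(1*(1*y)))+((b*(y*4))+(1*(y*4)))) -> (((b*y)+(1*(1*y)))+((b*(y*4))+(1*(y*4))))
Apply SIMPLIFY at LR (target: (1*(1*y))): (((b*y)+(1*(1*y)))+((b*(y*4))+(1*(y*4)))) -> (((b*y)+(1*y))+((b*(y*4))+(1*(y*4))))

Answer: (((b*y)+(1*y))+((b*(y*4))+(1*(y*4))))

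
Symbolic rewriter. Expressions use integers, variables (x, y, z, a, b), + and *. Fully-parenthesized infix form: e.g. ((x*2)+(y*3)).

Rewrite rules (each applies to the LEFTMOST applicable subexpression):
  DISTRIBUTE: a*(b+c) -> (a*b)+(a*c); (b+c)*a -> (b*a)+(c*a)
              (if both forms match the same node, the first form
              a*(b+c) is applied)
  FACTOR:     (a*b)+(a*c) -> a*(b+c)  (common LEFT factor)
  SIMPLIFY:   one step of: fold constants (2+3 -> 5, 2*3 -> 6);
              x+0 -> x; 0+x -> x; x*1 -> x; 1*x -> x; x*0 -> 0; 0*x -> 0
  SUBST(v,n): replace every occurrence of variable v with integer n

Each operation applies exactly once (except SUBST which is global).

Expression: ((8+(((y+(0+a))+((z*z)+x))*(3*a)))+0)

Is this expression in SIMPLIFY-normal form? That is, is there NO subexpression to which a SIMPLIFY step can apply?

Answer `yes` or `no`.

Expression: ((8+(((y+(0+a))+((z*z)+x))*(3*a)))+0)
Scanning for simplifiable subexpressions (pre-order)...
  at root: ((8+(((y+(0+a))+((z*z)+x))*(3*a)))+0) (SIMPLIFIABLE)
  at L: (8+(((y+(0+a))+((z*z)+x))*(3*a))) (not simplifiable)
  at LR: (((y+(0+a))+((z*z)+x))*(3*a)) (not simplifiable)
  at LRL: ((y+(0+a))+((z*z)+x)) (not simplifiable)
  at LRLL: (y+(0+a)) (not simplifiable)
  at LRLLR: (0+a) (SIMPLIFIABLE)
  at LRLR: ((z*z)+x) (not simplifiable)
  at LRLRL: (z*z) (not simplifiable)
  at LRR: (3*a) (not simplifiable)
Found simplifiable subexpr at path root: ((8+(((y+(0+a))+((z*z)+x))*(3*a)))+0)
One SIMPLIFY step would give: (8+(((y+(0+a))+((z*z)+x))*(3*a)))
-> NOT in normal form.

Answer: no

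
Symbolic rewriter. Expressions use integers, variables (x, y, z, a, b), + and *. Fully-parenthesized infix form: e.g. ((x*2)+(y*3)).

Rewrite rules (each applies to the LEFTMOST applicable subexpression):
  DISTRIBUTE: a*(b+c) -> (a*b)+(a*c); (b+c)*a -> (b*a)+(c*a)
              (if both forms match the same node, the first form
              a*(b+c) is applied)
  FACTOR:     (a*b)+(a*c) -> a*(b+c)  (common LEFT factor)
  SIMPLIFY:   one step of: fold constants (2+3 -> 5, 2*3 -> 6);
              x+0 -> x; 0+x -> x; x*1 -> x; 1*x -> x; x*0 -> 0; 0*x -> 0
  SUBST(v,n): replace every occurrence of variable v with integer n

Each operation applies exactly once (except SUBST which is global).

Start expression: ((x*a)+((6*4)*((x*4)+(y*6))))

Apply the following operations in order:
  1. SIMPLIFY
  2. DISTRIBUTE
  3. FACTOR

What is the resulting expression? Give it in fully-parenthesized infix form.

Start: ((x*a)+((6*4)*((x*4)+(y*6))))
Apply SIMPLIFY at RL (target: (6*4)): ((x*a)+((6*4)*((x*4)+(y*6)))) -> ((x*a)+(24*((x*4)+(y*6))))
Apply DISTRIBUTE at R (target: (24*((x*4)+(y*6)))): ((x*a)+(24*((x*4)+(y*6)))) -> ((x*a)+((24*(x*4))+(24*(y*6))))
Apply FACTOR at R (target: ((24*(x*4))+(24*(y*6)))): ((x*a)+((24*(x*4))+(24*(y*6)))) -> ((x*a)+(24*((x*4)+(y*6))))

Answer: ((x*a)+(24*((x*4)+(y*6))))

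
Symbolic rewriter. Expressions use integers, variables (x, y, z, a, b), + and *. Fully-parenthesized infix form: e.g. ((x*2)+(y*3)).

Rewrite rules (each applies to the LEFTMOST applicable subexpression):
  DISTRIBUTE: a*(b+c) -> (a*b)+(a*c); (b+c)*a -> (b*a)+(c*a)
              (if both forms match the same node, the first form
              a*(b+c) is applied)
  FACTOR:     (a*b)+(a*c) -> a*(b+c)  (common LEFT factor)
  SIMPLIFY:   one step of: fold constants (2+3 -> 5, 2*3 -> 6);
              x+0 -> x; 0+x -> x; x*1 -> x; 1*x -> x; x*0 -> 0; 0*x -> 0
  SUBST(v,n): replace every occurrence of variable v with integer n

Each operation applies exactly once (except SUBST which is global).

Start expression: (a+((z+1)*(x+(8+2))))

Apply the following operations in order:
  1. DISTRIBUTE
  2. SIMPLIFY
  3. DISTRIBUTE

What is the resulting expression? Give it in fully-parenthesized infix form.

Start: (a+((z+1)*(x+(8+2))))
Apply DISTRIBUTE at R (target: ((z+1)*(x+(8+2)))): (a+((z+1)*(x+(8+2)))) -> (a+(((z+1)*x)+((z+1)*(8+2))))
Apply SIMPLIFY at RRR (target: (8+2)): (a+(((z+1)*x)+((z+1)*(8+2)))) -> (a+(((z+1)*x)+((z+1)*10)))
Apply DISTRIBUTE at RL (target: ((z+1)*x)): (a+(((z+1)*x)+((z+1)*10))) -> (a+(((z*x)+(1*x))+((z+1)*10)))

Answer: (a+(((z*x)+(1*x))+((z+1)*10)))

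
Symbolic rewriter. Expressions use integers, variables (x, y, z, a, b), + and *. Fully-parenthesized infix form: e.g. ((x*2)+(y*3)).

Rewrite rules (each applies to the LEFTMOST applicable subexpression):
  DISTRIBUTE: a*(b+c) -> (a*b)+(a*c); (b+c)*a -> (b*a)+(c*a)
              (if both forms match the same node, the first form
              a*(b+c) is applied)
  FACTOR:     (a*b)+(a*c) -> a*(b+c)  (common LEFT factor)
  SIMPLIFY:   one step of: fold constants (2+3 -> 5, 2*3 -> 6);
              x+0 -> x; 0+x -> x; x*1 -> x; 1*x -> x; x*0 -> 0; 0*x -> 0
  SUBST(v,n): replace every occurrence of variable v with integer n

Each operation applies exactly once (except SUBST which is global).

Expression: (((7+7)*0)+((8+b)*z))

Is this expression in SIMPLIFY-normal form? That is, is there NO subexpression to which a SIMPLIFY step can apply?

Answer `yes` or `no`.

Expression: (((7+7)*0)+((8+b)*z))
Scanning for simplifiable subexpressions (pre-order)...
  at root: (((7+7)*0)+((8+b)*z)) (not simplifiable)
  at L: ((7+7)*0) (SIMPLIFIABLE)
  at LL: (7+7) (SIMPLIFIABLE)
  at R: ((8+b)*z) (not simplifiable)
  at RL: (8+b) (not simplifiable)
Found simplifiable subexpr at path L: ((7+7)*0)
One SIMPLIFY step would give: (0+((8+b)*z))
-> NOT in normal form.

Answer: no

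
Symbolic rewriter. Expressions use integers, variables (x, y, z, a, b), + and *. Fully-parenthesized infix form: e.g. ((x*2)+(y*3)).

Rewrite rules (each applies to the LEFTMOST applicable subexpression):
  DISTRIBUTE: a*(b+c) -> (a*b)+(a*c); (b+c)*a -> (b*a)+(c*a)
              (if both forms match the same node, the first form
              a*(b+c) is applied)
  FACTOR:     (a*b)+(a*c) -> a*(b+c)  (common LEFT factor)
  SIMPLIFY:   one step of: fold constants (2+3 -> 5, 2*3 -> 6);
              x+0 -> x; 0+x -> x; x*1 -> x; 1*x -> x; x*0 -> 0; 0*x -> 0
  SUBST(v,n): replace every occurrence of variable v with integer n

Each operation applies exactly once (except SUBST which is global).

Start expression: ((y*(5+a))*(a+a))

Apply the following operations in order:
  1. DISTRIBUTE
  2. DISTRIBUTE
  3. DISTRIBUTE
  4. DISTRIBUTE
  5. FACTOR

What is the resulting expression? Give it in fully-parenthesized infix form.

Start: ((y*(5+a))*(a+a))
Apply DISTRIBUTE at root (target: ((y*(5+a))*(a+a))): ((y*(5+a))*(a+a)) -> (((y*(5+a))*a)+((y*(5+a))*a))
Apply DISTRIBUTE at LL (target: (y*(5+a))): (((y*(5+a))*a)+((y*(5+a))*a)) -> ((((y*5)+(y*a))*a)+((y*(5+a))*a))
Apply DISTRIBUTE at L (target: (((y*5)+(y*a))*a)): ((((y*5)+(y*a))*a)+((y*(5+a))*a)) -> ((((y*5)*a)+((y*a)*a))+((y*(5+a))*a))
Apply DISTRIBUTE at RL (target: (y*(5+a))): ((((y*5)*a)+((y*a)*a))+((y*(5+a))*a)) -> ((((y*5)*a)+((y*a)*a))+(((y*5)+(y*a))*a))
Apply FACTOR at RL (target: ((y*5)+(y*a))): ((((y*5)*a)+((y*a)*a))+(((y*5)+(y*a))*a)) -> ((((y*5)*a)+((y*a)*a))+((y*(5+a))*a))

Answer: ((((y*5)*a)+((y*a)*a))+((y*(5+a))*a))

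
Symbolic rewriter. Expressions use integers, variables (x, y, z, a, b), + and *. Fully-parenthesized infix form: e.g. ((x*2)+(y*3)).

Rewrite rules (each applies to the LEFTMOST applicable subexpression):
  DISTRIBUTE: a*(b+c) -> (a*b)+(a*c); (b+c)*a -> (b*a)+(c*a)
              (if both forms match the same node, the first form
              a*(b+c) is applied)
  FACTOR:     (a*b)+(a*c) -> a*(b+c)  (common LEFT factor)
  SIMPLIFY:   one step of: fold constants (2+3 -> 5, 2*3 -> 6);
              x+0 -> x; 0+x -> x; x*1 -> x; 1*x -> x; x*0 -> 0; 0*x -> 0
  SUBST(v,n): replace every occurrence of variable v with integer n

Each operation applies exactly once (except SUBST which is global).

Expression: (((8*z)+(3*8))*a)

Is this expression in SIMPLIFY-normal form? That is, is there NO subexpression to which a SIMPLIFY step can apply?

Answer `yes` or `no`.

Expression: (((8*z)+(3*8))*a)
Scanning for simplifiable subexpressions (pre-order)...
  at root: (((8*z)+(3*8))*a) (not simplifiable)
  at L: ((8*z)+(3*8)) (not simplifiable)
  at LL: (8*z) (not simplifiable)
  at LR: (3*8) (SIMPLIFIABLE)
Found simplifiable subexpr at path LR: (3*8)
One SIMPLIFY step would give: (((8*z)+24)*a)
-> NOT in normal form.

Answer: no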